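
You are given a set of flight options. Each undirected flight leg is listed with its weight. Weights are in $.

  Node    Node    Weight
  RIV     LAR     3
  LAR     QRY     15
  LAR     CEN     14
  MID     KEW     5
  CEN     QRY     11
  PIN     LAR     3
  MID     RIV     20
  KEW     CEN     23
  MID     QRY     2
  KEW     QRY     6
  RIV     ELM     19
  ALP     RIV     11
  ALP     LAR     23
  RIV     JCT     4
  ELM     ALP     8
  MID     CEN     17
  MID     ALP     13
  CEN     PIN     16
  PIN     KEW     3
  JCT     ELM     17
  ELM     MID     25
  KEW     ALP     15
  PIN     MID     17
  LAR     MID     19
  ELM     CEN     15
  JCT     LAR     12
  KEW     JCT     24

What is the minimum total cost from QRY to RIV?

Shortest distances from QRY:
QRY: 0
MID: 2  (via QRY)
KEW: 6  (via QRY)
PIN: 9  (via KEW)
CEN: 11  (via QRY)
LAR: 12  (via PIN)
RIV: 15  (via LAR)
Shortest route: QRY → KEW → PIN → LAR → RIV = $15.

$15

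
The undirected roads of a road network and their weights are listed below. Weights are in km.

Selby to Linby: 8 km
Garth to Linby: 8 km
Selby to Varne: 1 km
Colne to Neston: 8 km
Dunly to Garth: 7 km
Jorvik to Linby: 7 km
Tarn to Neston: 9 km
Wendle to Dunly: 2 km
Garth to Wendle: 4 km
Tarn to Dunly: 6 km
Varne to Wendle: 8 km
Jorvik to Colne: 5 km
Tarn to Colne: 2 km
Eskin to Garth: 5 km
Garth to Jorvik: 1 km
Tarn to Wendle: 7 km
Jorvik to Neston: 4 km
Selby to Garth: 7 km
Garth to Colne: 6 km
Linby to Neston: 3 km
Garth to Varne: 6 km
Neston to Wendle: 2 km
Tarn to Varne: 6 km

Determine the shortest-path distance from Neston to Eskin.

10 km

Candidate routes:
Neston → Jorvik → Garth → Eskin: 4+1+5 = 10
Neston → Wendle → Dunly → Garth → Eskin: 2+2+7+5 = 16
Neston → Wendle → Garth → Eskin: 2+4+5 = 11
Cheapest is Neston → Jorvik → Garth → Eskin at 10 km.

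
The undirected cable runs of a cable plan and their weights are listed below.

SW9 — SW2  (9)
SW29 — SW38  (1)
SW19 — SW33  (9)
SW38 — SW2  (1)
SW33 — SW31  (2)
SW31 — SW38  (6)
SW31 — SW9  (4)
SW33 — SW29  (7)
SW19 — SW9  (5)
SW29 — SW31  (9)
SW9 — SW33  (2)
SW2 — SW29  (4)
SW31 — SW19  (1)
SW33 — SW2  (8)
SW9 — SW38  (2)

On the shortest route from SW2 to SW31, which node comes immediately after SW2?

Enumerating some paths:
SW2–SW38–SW9–SW19–SW31: 1+2+5+1 = 9
SW2–SW33–SW31: 8+2 = 10
SW2–SW38–SW31: 1+6 = 7
SW2–SW38–SW29–SW31: 1+1+9 = 11
Cheapest is SW2–SW38–SW31 at 7.
So from SW2 the first move is to SW38.

SW38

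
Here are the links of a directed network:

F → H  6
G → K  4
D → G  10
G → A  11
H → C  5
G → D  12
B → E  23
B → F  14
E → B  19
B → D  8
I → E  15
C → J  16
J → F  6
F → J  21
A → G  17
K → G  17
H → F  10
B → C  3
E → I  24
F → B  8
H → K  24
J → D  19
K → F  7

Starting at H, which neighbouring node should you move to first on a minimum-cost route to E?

F

Enumerating some paths:
H - C - J - D - G - K - F - B - E: 5+16+19+10+4+7+8+23 = 92
H - K - F - B - E: 24+7+8+23 = 62
H - C - J - F - B - E: 5+16+6+8+23 = 58
H - F - B - E: 10+8+23 = 41
Cheapest is H - F - B - E at 41.
So from H the first move is to F.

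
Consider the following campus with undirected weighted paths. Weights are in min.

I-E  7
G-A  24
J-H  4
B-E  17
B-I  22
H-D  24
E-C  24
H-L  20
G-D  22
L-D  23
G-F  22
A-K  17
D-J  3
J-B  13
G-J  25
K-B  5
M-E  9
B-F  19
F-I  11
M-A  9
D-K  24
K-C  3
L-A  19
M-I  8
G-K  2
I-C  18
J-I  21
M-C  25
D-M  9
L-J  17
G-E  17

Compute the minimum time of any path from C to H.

25 min

Candidate routes:
C - K - B - J - H: 3+5+13+4 = 25
C - K - D - J - H: 3+24+3+4 = 34
C - K - G - J - H: 3+2+25+4 = 34
C - K - G - D - J - H: 3+2+22+3+4 = 34
Cheapest is C - K - B - J - H at 25 min.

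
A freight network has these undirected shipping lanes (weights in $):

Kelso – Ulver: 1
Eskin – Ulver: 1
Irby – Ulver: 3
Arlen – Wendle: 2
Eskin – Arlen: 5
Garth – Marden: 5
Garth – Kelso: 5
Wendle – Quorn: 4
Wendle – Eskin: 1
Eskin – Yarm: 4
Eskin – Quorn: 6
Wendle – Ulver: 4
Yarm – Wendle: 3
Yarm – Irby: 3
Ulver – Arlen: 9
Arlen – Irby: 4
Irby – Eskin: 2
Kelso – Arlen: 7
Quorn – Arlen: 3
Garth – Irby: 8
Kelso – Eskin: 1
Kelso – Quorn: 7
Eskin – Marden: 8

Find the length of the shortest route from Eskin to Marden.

$8

Shortest distances from Eskin:
Eskin: 0
Kelso: 1  (via Eskin)
Ulver: 1  (via Eskin)
Wendle: 1  (via Eskin)
Irby: 2  (via Eskin)
Arlen: 3  (via Wendle)
Yarm: 4  (via Eskin)
Quorn: 5  (via Wendle)
Garth: 6  (via Kelso)
Marden: 8  (via Eskin)
Shortest route: Eskin → Marden = $8.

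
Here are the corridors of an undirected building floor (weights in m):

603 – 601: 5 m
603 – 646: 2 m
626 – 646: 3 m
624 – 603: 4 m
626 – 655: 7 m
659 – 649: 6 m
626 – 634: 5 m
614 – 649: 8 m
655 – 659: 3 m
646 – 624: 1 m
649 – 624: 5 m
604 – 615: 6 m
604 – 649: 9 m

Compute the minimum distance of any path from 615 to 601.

Running Dijkstra from 615:
615: 0
604: 6  (via 615)
649: 15  (via 604)
624: 20  (via 649)
646: 21  (via 624)
659: 21  (via 649)
603: 23  (via 646)
614: 23  (via 649)
626: 24  (via 646)
655: 24  (via 659)
601: 28  (via 603)
Shortest route: 615–604–649–624–646–603–601 = 28 m.

28 m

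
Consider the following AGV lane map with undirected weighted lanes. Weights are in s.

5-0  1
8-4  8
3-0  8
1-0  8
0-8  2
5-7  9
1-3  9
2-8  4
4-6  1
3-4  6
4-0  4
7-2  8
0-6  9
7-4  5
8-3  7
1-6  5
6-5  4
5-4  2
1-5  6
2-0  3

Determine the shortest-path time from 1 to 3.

Candidate routes:
1–3: 9 = 9
1–6–4–3: 5+1+6 = 12
1–5–4–3: 6+2+6 = 14
The minimum is 9 s via 1–3.

9 s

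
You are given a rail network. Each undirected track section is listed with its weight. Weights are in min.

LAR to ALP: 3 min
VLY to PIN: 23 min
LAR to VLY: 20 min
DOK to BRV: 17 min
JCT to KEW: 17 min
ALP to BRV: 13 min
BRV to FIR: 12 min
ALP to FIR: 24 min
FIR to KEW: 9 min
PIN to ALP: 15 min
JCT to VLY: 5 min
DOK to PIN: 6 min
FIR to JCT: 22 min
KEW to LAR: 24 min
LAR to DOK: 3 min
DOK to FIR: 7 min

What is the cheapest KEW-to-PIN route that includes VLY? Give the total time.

45 min

Shortest KEW→VLY: KEW–JCT–VLY = 22
Shortest VLY→PIN: VLY–PIN = 23
Total via VLY: 22 + 23 = 45 min.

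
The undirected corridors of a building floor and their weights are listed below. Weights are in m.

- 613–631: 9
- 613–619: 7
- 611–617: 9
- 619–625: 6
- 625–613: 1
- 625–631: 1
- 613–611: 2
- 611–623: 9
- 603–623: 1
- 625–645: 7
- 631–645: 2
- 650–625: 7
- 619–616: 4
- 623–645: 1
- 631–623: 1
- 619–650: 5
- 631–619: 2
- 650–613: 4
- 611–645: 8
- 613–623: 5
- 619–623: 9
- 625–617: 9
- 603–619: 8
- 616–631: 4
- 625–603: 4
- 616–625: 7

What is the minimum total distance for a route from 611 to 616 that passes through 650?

Shortest 611→650: 611 → 613 → 650 = 6
Best 650 to 616: 650 → 619 → 616 costing 9
Total via 650: 6 + 9 = 15 m.

15 m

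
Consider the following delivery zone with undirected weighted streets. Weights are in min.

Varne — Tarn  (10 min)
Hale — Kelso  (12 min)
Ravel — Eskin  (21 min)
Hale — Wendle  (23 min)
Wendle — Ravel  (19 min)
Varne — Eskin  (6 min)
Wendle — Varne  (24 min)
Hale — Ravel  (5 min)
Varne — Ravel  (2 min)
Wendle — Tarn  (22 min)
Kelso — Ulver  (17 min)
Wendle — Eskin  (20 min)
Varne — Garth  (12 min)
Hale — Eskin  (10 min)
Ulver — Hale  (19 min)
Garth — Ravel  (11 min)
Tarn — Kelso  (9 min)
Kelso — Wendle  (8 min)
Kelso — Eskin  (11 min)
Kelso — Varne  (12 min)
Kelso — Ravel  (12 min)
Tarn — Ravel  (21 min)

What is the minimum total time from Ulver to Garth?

Shortest distances from Ulver:
Ulver: 0
Kelso: 17  (via Ulver)
Hale: 19  (via Ulver)
Ravel: 24  (via Hale)
Wendle: 25  (via Kelso)
Tarn: 26  (via Kelso)
Varne: 26  (via Ravel)
Eskin: 28  (via Kelso)
Garth: 35  (via Ravel)
Shortest route: Ulver–Hale–Ravel–Garth = 35 min.

35 min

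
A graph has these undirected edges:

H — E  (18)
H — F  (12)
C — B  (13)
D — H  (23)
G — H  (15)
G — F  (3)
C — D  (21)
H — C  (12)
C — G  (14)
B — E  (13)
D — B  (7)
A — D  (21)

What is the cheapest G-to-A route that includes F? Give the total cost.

59

Best G to F: G → F costing 3
Best F to A: F → H → D → A costing 56
Total via F: 3 + 56 = 59.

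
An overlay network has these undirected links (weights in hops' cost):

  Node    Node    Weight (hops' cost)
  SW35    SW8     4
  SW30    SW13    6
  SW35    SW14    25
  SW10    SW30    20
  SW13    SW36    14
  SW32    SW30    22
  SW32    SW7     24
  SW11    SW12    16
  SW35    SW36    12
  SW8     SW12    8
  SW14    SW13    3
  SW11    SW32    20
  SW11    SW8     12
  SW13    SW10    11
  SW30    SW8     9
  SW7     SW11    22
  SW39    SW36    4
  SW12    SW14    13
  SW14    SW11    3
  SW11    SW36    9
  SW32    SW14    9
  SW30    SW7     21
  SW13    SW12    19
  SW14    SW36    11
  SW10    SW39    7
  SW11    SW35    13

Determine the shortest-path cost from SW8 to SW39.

20 hops' cost

Compare a few routes:
SW8–SW35–SW36–SW39: 4+12+4 = 20
SW8–SW11–SW14–SW36–SW39: 12+3+11+4 = 30
SW8–SW11–SW36–SW39: 12+9+4 = 25
SW8–SW35–SW11–SW36–SW39: 4+13+9+4 = 30
The minimum is 20 hops' cost via SW8–SW35–SW36–SW39.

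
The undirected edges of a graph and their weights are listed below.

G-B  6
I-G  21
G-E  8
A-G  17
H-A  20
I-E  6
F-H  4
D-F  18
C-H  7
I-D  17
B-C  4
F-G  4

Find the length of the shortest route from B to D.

Enumerating some paths:
B → C → H → F → D: 4+7+4+18 = 33
B → G → F → D: 6+4+18 = 28
The minimum is 28 via B → G → F → D.

28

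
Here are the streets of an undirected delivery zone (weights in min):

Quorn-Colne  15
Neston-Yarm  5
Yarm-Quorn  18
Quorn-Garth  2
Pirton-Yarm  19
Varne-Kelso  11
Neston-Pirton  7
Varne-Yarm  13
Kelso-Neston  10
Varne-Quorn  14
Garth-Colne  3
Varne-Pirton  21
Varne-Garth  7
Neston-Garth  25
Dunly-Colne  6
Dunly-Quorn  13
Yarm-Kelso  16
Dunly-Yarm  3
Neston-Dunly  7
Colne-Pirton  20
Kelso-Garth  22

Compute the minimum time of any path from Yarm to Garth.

12 min

Shortest distances from Yarm:
Yarm: 0
Dunly: 3  (via Yarm)
Neston: 5  (via Yarm)
Colne: 9  (via Dunly)
Garth: 12  (via Colne)
Shortest route: Yarm–Dunly–Colne–Garth = 12 min.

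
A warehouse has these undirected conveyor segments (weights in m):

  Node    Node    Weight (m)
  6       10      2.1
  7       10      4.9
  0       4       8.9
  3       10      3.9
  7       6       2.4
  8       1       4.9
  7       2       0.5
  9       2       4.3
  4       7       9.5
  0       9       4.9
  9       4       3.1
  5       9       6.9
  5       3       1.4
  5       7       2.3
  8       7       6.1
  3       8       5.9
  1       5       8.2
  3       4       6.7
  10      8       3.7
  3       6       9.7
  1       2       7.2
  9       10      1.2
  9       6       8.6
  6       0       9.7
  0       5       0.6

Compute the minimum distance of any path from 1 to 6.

10.1 m

Candidate routes:
1–2–7–6: 7.2+0.5+2.4 = 10.1
1–8–10–6: 4.9+3.7+2.1 = 10.7
The minimum is 10.1 m via 1–2–7–6.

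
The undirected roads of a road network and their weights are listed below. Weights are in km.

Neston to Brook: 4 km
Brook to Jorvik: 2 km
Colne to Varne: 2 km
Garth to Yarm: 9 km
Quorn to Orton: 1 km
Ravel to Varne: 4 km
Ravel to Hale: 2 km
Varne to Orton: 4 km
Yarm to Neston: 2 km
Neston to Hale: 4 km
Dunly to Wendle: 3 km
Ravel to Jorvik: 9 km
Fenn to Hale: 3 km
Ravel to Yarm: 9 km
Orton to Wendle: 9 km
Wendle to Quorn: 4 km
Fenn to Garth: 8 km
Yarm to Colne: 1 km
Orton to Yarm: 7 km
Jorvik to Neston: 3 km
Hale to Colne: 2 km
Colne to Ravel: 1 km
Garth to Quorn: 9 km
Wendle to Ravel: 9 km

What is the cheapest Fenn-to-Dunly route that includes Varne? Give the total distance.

Best Fenn to Varne: Fenn → Hale → Colne → Varne costing 7
Shortest Varne→Dunly: Varne → Orton → Quorn → Wendle → Dunly = 12
Total via Varne: 7 + 12 = 19 km.

19 km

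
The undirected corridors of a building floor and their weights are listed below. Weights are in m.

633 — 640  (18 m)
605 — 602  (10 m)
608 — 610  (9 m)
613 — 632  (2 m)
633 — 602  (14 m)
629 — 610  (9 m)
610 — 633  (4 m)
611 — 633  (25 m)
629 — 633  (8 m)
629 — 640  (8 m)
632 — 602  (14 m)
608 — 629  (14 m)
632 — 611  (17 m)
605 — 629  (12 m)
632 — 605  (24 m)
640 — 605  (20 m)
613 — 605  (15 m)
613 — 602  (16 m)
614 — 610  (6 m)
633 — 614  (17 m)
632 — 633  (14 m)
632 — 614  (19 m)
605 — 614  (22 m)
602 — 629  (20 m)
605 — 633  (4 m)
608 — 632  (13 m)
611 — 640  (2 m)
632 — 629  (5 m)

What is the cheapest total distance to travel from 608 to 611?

24 m

Settle nodes by increasing distance from 608:
608: 0
610: 9  (via 608)
633: 13  (via 610)
632: 13  (via 608)
629: 14  (via 608)
613: 15  (via 632)
614: 15  (via 610)
605: 17  (via 633)
640: 22  (via 629)
611: 24  (via 640)
Shortest route: 608–629–640–611 = 24 m.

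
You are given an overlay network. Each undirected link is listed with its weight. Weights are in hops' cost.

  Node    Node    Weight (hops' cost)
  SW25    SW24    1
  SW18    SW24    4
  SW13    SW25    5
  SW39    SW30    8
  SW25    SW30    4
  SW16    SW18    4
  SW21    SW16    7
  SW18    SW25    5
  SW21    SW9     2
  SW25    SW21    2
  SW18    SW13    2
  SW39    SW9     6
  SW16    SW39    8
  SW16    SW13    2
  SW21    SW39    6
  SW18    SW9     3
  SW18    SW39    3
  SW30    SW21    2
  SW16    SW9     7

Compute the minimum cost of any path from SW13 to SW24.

Running Dijkstra from SW13:
SW13: 0
SW18: 2  (via SW13)
SW16: 2  (via SW13)
SW39: 5  (via SW18)
SW9: 5  (via SW18)
SW25: 5  (via SW13)
SW24: 6  (via SW18)
Shortest route: SW13–SW18–SW24 = 6 hops' cost.

6 hops' cost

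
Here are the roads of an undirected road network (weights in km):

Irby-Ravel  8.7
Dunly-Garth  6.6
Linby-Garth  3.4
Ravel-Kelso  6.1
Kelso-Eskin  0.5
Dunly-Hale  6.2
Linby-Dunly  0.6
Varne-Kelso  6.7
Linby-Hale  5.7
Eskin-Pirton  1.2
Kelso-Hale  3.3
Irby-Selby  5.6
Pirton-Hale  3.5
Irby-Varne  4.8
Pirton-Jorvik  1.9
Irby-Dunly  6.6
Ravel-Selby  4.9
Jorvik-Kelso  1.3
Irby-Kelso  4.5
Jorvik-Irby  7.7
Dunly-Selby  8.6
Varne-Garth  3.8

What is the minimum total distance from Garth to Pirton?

12.2 km

Settle nodes by increasing distance from Garth:
Garth: 0
Linby: 3.4  (via Garth)
Varne: 3.8  (via Garth)
Dunly: 4  (via Linby)
Irby: 8.6  (via Varne)
Hale: 9.1  (via Linby)
Kelso: 10.5  (via Varne)
Eskin: 11  (via Kelso)
Jorvik: 11.8  (via Kelso)
Pirton: 12.2  (via Eskin)
Shortest route: Garth → Varne → Kelso → Eskin → Pirton = 12.2 km.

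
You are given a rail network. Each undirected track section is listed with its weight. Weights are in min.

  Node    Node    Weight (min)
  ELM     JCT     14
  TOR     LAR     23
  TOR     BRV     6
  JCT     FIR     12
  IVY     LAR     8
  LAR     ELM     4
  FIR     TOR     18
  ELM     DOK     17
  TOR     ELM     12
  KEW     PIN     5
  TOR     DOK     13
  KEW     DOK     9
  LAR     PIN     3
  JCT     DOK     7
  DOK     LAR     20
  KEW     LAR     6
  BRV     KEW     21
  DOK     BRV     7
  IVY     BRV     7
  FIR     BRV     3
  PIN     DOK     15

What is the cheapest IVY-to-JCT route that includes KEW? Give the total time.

Shortest IVY→KEW: IVY → LAR → KEW = 14
Shortest KEW→JCT: KEW → DOK → JCT = 16
Total via KEW: 14 + 16 = 30 min.

30 min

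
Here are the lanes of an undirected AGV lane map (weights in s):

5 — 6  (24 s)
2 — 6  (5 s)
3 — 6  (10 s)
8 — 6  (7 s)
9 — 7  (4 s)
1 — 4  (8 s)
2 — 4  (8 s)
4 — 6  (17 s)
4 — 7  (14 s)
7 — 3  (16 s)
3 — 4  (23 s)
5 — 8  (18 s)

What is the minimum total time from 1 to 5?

45 s

Compare a few routes:
1 → 4 → 2 → 6 → 8 → 5: 8+8+5+7+18 = 46
1 → 4 → 2 → 6 → 5: 8+8+5+24 = 45
Cheapest is 1 → 4 → 2 → 6 → 5 at 45 s.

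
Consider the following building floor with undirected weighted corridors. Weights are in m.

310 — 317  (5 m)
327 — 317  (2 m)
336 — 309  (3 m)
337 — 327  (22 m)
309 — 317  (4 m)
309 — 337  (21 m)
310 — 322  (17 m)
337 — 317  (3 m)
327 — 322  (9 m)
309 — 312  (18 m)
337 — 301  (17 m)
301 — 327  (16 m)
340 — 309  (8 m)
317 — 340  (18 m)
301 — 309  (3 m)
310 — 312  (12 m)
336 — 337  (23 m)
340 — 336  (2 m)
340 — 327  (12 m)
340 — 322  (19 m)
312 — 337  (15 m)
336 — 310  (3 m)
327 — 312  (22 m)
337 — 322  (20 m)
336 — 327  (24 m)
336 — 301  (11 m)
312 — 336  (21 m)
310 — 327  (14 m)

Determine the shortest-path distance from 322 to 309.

Candidate routes:
322 → 327 → 317 → 309: 9+2+4 = 15
322 → 327 → 317 → 310 → 336 → 309: 9+2+5+3+3 = 22
The minimum is 15 m via 322 → 327 → 317 → 309.

15 m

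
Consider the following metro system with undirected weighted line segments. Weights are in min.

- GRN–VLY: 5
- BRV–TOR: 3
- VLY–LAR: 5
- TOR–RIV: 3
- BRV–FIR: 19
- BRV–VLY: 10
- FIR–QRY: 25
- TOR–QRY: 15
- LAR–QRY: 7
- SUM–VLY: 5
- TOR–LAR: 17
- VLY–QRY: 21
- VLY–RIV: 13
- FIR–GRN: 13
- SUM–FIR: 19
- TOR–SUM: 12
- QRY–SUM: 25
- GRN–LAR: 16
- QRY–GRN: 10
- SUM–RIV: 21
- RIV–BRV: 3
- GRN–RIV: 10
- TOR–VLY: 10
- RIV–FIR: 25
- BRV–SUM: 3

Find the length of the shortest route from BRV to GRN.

Running Dijkstra from BRV:
BRV: 0
SUM: 3  (via BRV)
TOR: 3  (via BRV)
RIV: 3  (via BRV)
VLY: 8  (via SUM)
GRN: 13  (via RIV)
Shortest route: BRV–RIV–GRN = 13 min.

13 min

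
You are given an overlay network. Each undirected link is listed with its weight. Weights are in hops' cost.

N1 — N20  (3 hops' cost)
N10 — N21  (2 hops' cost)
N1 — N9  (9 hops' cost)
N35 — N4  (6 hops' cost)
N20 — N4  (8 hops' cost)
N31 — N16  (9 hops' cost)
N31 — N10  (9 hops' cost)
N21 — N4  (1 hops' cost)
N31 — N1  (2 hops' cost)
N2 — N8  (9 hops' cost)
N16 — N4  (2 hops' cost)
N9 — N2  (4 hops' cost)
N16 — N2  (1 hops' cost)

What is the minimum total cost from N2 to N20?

Candidate routes:
N2–N16–N31–N1–N20: 1+9+2+3 = 15
N2–N9–N1–N20: 4+9+3 = 16
N2–N16–N4–N21–N10–N31–N1–N20: 1+2+1+2+9+2+3 = 20
N2–N16–N4–N20: 1+2+8 = 11
The minimum is 11 hops' cost via N2–N16–N4–N20.

11 hops' cost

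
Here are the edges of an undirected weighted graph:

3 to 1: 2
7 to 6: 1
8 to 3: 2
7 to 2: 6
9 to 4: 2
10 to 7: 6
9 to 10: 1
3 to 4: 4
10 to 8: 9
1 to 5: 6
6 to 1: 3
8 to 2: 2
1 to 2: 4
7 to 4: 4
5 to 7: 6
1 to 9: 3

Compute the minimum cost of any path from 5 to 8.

Enumerating some paths:
5–1–2–8: 6+4+2 = 12
5–7–6–1–3–8: 6+1+3+2+2 = 14
5–1–3–8: 6+2+2 = 10
5–7–2–8: 6+6+2 = 14
The minimum is 10 via 5–1–3–8.

10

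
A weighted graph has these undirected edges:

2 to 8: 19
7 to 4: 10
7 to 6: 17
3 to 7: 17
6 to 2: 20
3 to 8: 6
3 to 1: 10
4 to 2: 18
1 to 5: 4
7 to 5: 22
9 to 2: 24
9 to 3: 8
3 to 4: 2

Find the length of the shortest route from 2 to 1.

Shortest distances from 2:
2: 0
4: 18  (via 2)
8: 19  (via 2)
3: 20  (via 4)
6: 20  (via 2)
9: 24  (via 2)
7: 28  (via 4)
1: 30  (via 3)
Shortest route: 2–4–3–1 = 30.

30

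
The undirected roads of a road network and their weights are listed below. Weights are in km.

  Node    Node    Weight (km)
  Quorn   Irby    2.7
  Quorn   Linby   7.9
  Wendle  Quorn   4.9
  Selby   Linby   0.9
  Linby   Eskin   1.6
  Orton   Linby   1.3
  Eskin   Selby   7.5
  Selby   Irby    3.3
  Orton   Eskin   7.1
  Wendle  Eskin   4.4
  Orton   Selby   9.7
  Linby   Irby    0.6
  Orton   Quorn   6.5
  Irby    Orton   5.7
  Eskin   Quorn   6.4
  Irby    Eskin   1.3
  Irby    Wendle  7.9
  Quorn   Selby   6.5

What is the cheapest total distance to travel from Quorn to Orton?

4.6 km

Compare a few routes:
Quorn–Orton: 6.5 = 6.5
Quorn–Irby–Eskin–Linby–Orton: 2.7+1.3+1.6+1.3 = 6.9
Quorn–Irby–Selby–Linby–Orton: 2.7+3.3+0.9+1.3 = 8.2
Quorn–Irby–Linby–Orton: 2.7+0.6+1.3 = 4.6
Cheapest is Quorn–Irby–Linby–Orton at 4.6 km.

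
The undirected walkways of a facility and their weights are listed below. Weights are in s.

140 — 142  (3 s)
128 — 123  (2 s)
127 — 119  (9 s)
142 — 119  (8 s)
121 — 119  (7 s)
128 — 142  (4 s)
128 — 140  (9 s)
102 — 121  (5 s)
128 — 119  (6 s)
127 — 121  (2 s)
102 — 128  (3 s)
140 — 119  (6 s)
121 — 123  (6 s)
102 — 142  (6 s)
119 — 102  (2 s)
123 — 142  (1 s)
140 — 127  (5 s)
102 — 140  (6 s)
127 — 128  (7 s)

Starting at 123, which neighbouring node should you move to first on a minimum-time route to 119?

Candidate routes:
123–128–119: 2+6 = 8
123–142–119: 1+8 = 9
123–128–102–119: 2+3+2 = 7
123–142–102–119: 1+6+2 = 9
The minimum is 7 s via 123–128–102–119.
So from 123 the first move is to 128.

128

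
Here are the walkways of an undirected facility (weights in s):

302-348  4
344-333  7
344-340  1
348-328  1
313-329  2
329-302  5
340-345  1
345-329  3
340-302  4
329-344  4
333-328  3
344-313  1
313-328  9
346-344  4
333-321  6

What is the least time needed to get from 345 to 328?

10 s

Running Dijkstra from 345:
345: 0
340: 1  (via 345)
344: 2  (via 340)
313: 3  (via 344)
329: 3  (via 345)
302: 5  (via 340)
346: 6  (via 344)
348: 9  (via 302)
333: 9  (via 344)
328: 10  (via 348)
Shortest route: 345 → 340 → 302 → 348 → 328 = 10 s.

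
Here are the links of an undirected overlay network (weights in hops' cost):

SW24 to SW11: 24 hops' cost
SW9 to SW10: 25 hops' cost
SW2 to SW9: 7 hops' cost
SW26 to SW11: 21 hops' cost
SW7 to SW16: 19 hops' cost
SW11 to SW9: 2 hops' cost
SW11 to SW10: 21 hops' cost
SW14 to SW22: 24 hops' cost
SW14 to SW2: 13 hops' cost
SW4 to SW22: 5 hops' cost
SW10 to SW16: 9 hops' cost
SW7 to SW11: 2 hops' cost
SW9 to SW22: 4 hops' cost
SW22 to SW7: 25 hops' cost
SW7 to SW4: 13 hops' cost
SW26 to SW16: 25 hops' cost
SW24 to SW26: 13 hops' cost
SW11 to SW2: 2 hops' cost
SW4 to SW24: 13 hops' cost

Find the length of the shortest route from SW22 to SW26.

27 hops' cost

Running Dijkstra from SW22:
SW22: 0
SW9: 4  (via SW22)
SW4: 5  (via SW22)
SW11: 6  (via SW9)
SW2: 8  (via SW11)
SW7: 8  (via SW11)
SW24: 18  (via SW4)
SW14: 21  (via SW2)
SW16: 27  (via SW7)
SW26: 27  (via SW11)
Shortest route: SW22–SW9–SW11–SW26 = 27 hops' cost.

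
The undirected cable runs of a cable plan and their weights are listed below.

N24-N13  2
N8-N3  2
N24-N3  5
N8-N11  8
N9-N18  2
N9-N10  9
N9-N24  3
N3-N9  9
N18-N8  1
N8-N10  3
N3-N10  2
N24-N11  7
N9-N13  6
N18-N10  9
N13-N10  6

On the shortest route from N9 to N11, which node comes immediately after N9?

N24

Compare a few routes:
N9 - N18 - N8 - N11: 2+1+8 = 11
N9 - N24 - N11: 3+7 = 10
Cheapest is N9 - N24 - N11 at 10.
So from N9 the first move is to N24.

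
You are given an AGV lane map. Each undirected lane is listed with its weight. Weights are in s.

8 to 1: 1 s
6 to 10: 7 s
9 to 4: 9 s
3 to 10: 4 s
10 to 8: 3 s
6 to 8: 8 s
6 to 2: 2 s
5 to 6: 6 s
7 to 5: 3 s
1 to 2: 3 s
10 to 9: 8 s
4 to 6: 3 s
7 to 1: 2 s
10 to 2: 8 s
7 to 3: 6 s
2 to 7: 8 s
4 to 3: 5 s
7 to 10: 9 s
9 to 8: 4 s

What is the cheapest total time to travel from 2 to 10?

Candidate routes:
2 - 1 - 8 - 10: 3+1+3 = 7
2 - 10: 8 = 8
The minimum is 7 s via 2 - 1 - 8 - 10.

7 s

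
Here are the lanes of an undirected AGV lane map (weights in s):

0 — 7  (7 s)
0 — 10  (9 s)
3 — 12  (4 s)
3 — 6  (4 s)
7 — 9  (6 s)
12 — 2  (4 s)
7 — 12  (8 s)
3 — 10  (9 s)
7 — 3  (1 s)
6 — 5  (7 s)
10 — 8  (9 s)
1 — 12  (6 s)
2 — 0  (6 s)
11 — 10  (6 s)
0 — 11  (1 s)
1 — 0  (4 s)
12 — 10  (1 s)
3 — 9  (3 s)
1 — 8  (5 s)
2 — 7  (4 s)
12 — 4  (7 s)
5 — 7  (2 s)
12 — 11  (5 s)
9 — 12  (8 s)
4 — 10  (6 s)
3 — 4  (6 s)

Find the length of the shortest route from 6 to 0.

Settle nodes by increasing distance from 6:
6: 0
3: 4  (via 6)
7: 5  (via 3)
5: 7  (via 6)
9: 7  (via 3)
12: 8  (via 3)
2: 9  (via 7)
10: 9  (via 12)
4: 10  (via 3)
0: 12  (via 7)
Shortest route: 6 → 3 → 7 → 0 = 12 s.

12 s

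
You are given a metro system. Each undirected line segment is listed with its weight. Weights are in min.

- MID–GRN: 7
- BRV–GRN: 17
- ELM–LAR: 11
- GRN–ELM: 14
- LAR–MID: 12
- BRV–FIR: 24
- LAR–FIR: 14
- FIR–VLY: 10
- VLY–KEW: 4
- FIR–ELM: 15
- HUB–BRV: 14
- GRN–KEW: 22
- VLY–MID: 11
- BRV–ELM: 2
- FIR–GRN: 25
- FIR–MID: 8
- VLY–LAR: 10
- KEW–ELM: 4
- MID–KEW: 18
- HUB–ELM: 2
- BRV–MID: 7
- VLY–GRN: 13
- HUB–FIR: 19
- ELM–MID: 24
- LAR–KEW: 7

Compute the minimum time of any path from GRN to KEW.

Enumerating some paths:
GRN - ELM - KEW: 14+4 = 18
GRN - VLY - KEW: 13+4 = 17
Cheapest is GRN - VLY - KEW at 17 min.

17 min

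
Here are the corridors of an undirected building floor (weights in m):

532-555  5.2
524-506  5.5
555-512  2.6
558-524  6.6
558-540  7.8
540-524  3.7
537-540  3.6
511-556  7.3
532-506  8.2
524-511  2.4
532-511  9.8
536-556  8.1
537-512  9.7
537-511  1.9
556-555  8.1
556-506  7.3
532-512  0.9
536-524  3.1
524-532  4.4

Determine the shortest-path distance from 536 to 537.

Shortest distances from 536:
536: 0
524: 3.1  (via 536)
511: 5.5  (via 524)
540: 6.8  (via 524)
537: 7.4  (via 511)
Shortest route: 536–524–511–537 = 7.4 m.

7.4 m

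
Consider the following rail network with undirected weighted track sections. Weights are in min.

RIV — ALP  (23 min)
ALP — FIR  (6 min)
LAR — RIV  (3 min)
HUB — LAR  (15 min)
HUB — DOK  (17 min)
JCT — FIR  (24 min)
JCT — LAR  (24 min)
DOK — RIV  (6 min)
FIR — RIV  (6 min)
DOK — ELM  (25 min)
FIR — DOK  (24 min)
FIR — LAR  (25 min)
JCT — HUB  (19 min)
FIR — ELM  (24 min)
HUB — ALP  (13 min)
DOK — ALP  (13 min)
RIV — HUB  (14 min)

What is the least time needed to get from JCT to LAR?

24 min

Shortest distances from JCT:
JCT: 0
HUB: 19  (via JCT)
LAR: 24  (via JCT)
Shortest route: JCT → LAR = 24 min.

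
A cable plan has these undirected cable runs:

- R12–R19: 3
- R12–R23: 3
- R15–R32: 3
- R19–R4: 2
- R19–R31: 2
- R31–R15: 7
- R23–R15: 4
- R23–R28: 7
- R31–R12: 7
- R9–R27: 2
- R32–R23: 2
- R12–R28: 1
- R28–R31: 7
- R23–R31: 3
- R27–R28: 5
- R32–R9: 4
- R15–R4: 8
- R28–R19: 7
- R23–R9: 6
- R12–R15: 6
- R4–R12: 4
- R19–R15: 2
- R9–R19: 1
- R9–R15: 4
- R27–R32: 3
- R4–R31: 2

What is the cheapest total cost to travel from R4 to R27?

Compare a few routes:
R4 - R19 - R9 - R27: 2+1+2 = 5
R4 - R31 - R19 - R9 - R27: 2+2+1+2 = 7
R4 - R19 - R9 - R32 - R27: 2+1+4+3 = 10
Cheapest is R4 - R19 - R9 - R27 at 5.

5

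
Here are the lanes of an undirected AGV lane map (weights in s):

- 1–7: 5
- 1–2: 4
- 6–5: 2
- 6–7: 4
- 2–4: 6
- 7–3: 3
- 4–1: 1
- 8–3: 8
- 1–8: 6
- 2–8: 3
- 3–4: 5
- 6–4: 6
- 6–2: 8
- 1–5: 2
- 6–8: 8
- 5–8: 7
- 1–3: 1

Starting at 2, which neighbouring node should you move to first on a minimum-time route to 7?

1

Enumerating some paths:
2 - 1 - 3 - 7: 4+1+3 = 8
2 - 4 - 1 - 3 - 7: 6+1+1+3 = 11
2 - 1 - 7: 4+5 = 9
Cheapest is 2 - 1 - 3 - 7 at 8 s.
So from 2 the first move is to 1.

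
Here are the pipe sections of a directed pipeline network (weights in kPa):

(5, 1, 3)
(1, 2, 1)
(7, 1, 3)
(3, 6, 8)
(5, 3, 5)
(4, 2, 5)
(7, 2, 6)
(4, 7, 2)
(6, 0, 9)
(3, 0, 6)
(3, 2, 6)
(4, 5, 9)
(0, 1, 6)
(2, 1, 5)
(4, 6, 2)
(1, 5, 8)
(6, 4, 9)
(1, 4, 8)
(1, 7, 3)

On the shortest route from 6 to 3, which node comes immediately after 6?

Candidate routes:
6 → 0 → 1 → 5 → 3: 9+6+8+5 = 28
6 → 4 → 5 → 3: 9+9+5 = 23
6 → 4 → 7 → 1 → 5 → 3: 9+2+3+8+5 = 27
6 → 4 → 2 → 1 → 5 → 3: 9+5+5+8+5 = 32
Cheapest is 6 → 4 → 5 → 3 at 23 kPa.
So from 6 the first move is to 4.

4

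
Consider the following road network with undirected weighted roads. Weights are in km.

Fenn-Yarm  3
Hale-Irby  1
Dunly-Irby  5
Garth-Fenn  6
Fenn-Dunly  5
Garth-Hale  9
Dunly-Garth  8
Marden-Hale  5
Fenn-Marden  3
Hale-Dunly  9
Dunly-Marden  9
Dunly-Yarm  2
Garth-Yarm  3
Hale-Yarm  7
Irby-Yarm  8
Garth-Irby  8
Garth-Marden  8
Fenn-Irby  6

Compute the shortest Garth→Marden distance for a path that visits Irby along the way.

14 km

Best Garth to Irby: Garth → Irby costing 8
Shortest Irby→Marden: Irby → Hale → Marden = 6
Total via Irby: 8 + 6 = 14 km.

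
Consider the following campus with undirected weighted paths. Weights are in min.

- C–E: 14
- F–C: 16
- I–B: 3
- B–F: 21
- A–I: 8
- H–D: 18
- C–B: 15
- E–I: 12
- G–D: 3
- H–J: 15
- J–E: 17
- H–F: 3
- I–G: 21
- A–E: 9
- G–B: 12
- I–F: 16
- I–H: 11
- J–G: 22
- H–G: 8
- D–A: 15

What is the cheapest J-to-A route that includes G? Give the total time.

40 min

Shortest J→G: J → G = 22
Best G to A: G → D → A costing 18
Total via G: 22 + 18 = 40 min.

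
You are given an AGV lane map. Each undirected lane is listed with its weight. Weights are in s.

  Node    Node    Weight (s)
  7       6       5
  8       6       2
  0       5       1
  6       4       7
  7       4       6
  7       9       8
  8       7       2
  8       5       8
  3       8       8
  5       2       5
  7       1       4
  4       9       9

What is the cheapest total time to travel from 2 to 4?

21 s

Running Dijkstra from 2:
2: 0
5: 5  (via 2)
0: 6  (via 5)
8: 13  (via 5)
6: 15  (via 8)
7: 15  (via 8)
1: 19  (via 7)
3: 21  (via 8)
4: 21  (via 7)
Shortest route: 2–5–8–7–4 = 21 s.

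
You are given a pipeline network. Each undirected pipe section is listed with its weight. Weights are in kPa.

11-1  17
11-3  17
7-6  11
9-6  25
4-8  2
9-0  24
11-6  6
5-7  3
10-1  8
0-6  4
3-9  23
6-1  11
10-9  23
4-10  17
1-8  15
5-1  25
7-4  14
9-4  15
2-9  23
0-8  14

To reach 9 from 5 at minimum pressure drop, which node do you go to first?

Enumerating some paths:
5–7–6–9: 3+11+25 = 39
5–7–4–9: 3+14+15 = 32
5–7–6–0–9: 3+11+4+24 = 42
The minimum is 32 kPa via 5–7–4–9.
So from 5 the first move is to 7.

7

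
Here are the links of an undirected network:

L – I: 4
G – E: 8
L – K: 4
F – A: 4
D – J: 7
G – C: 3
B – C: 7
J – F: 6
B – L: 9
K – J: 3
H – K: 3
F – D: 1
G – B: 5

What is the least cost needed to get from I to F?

17

Candidate routes:
I–L–K–J–F: 4+4+3+6 = 17
I–L–K–J–D–F: 4+4+3+7+1 = 19
The minimum is 17 via I–L–K–J–F.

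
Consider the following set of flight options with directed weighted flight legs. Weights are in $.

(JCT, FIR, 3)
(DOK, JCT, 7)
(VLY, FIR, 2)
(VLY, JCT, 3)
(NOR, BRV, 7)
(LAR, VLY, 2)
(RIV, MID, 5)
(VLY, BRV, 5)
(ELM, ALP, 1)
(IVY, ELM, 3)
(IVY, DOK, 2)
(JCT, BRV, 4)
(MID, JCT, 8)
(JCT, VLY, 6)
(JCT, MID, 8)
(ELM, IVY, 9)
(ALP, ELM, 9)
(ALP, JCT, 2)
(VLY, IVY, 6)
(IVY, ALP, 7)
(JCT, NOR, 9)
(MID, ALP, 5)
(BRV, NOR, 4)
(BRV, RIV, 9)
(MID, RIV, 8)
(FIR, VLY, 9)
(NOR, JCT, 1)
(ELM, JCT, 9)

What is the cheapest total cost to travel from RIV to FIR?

Candidate routes:
RIV–MID–ALP–JCT–VLY–FIR: 5+5+2+6+2 = 20
RIV–MID–ALP–JCT–FIR: 5+5+2+3 = 15
RIV–MID–JCT–VLY–FIR: 5+8+6+2 = 21
RIV–MID–JCT–FIR: 5+8+3 = 16
Cheapest is RIV–MID–ALP–JCT–FIR at $15.

$15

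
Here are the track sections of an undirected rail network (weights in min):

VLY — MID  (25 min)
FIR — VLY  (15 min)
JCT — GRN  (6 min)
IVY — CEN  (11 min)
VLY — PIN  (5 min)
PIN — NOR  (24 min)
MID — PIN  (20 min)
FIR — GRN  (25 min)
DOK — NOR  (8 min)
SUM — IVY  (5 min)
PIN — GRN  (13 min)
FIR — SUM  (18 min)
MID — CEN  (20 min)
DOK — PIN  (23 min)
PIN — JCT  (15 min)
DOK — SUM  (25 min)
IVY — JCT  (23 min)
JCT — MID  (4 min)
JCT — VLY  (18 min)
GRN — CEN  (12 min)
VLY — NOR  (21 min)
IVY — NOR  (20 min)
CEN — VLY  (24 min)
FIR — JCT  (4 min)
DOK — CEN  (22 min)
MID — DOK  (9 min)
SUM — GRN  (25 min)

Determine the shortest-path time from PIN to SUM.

Candidate routes:
PIN–GRN–SUM: 13+25 = 38
PIN–JCT–FIR–SUM: 15+4+18 = 37
The minimum is 37 min via PIN–JCT–FIR–SUM.

37 min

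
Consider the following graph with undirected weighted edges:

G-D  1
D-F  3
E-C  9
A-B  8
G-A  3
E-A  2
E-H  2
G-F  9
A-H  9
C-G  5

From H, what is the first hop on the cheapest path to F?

E

Compare a few routes:
H → E → A → G → F: 2+2+3+9 = 16
H → E → C → G → D → F: 2+9+5+1+3 = 20
H → E → A → G → D → F: 2+2+3+1+3 = 11
H → A → G → D → F: 9+3+1+3 = 16
Cheapest is H → E → A → G → D → F at 11.
So from H the first move is to E.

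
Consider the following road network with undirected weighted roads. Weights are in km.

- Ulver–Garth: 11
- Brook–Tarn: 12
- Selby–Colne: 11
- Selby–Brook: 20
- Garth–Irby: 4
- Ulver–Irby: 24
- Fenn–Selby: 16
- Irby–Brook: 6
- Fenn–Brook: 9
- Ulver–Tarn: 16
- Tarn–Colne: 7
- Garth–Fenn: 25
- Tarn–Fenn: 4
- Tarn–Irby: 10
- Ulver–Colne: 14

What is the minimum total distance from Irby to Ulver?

Shortest distances from Irby:
Irby: 0
Garth: 4  (via Irby)
Brook: 6  (via Irby)
Tarn: 10  (via Irby)
Fenn: 14  (via Tarn)
Ulver: 15  (via Garth)
Shortest route: Irby–Garth–Ulver = 15 km.

15 km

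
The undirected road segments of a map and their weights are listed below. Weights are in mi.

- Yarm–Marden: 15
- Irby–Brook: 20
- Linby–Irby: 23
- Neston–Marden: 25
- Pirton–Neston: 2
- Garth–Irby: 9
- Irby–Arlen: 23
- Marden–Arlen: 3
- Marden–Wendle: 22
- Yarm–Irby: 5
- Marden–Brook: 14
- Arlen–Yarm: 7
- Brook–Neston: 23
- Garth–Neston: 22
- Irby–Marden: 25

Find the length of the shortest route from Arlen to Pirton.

Enumerating some paths:
Arlen - Yarm - Irby - Garth - Neston - Pirton: 7+5+9+22+2 = 45
Arlen - Marden - Neston - Pirton: 3+25+2 = 30
Arlen - Marden - Brook - Neston - Pirton: 3+14+23+2 = 42
Arlen - Yarm - Marden - Neston - Pirton: 7+15+25+2 = 49
Cheapest is Arlen - Marden - Neston - Pirton at 30 mi.

30 mi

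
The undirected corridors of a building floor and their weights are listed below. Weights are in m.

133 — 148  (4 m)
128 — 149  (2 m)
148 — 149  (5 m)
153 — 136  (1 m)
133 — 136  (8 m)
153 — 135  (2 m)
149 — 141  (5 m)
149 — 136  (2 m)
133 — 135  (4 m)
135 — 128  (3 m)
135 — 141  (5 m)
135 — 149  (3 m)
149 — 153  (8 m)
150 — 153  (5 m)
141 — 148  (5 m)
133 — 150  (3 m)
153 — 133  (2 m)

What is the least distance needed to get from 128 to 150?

10 m

Running Dijkstra from 128:
128: 0
149: 2  (via 128)
135: 3  (via 128)
136: 4  (via 149)
153: 5  (via 135)
141: 7  (via 149)
148: 7  (via 149)
133: 7  (via 135)
150: 10  (via 153)
Shortest route: 128–135–153–150 = 10 m.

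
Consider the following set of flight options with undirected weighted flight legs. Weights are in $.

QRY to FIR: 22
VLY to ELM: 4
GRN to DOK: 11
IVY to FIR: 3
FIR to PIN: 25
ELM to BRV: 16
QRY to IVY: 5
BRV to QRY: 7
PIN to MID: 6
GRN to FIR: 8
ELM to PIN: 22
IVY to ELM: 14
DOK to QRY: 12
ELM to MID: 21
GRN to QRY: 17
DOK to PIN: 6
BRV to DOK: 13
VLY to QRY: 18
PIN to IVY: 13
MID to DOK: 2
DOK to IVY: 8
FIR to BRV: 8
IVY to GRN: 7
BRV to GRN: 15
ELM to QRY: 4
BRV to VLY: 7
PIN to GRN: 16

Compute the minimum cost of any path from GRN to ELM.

$16

Shortest distances from GRN:
GRN: 0
IVY: 7  (via GRN)
FIR: 8  (via GRN)
DOK: 11  (via GRN)
QRY: 12  (via IVY)
MID: 13  (via DOK)
BRV: 15  (via GRN)
PIN: 16  (via GRN)
ELM: 16  (via QRY)
Shortest route: GRN–IVY–QRY–ELM = $16.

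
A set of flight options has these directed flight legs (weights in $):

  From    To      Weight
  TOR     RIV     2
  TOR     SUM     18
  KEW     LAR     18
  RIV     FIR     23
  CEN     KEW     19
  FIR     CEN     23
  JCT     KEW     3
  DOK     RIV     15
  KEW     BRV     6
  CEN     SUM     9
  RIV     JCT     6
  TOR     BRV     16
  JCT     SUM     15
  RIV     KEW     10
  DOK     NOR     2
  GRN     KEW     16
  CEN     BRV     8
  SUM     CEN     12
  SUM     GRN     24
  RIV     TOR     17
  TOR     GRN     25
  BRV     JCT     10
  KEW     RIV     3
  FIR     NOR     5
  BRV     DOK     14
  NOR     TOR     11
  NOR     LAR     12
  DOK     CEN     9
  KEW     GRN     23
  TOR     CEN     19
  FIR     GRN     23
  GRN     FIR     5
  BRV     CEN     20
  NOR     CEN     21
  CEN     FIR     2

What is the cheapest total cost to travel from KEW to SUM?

Compare a few routes:
KEW–RIV–JCT–SUM: 3+6+15 = 24
KEW–BRV–JCT–SUM: 6+10+15 = 31
Cheapest is KEW–RIV–JCT–SUM at $24.

$24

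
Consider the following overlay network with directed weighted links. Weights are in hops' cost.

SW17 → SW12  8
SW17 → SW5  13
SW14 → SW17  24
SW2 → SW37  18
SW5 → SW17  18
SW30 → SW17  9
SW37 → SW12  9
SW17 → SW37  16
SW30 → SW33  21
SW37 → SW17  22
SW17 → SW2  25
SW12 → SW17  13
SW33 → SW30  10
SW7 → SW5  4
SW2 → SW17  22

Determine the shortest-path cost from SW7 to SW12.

30 hops' cost

Enumerating some paths:
SW7 → SW5 → SW17 → SW37 → SW12: 4+18+16+9 = 47
SW7 → SW5 → SW17 → SW12: 4+18+8 = 30
SW7 → SW5 → SW17 → SW2 → SW37 → SW12: 4+18+25+18+9 = 74
The minimum is 30 hops' cost via SW7 → SW5 → SW17 → SW12.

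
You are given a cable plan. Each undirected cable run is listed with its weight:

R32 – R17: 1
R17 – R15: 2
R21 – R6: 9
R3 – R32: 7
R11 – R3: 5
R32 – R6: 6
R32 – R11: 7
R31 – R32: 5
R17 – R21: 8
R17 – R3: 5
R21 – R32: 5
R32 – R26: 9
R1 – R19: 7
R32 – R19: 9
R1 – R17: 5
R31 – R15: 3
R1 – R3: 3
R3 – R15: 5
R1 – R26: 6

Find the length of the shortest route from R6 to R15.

9

Enumerating some paths:
R6 - R32 - R17 - R15: 6+1+2 = 9
R6 - R21 - R32 - R17 - R15: 9+5+1+2 = 17
R6 - R32 - R17 - R3 - R15: 6+1+5+5 = 17
R6 - R32 - R31 - R15: 6+5+3 = 14
The minimum is 9 via R6 - R32 - R17 - R15.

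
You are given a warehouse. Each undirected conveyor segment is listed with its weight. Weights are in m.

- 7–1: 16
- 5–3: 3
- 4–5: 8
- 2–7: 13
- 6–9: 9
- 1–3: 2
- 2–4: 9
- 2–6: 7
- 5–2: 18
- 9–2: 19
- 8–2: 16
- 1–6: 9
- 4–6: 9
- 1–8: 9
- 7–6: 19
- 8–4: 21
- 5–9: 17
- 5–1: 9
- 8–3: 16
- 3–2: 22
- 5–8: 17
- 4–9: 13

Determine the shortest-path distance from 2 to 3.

18 m

Running Dijkstra from 2:
2: 0
6: 7  (via 2)
4: 9  (via 2)
7: 13  (via 2)
1: 16  (via 6)
8: 16  (via 2)
9: 16  (via 6)
5: 17  (via 4)
3: 18  (via 1)
Shortest route: 2 → 6 → 1 → 3 = 18 m.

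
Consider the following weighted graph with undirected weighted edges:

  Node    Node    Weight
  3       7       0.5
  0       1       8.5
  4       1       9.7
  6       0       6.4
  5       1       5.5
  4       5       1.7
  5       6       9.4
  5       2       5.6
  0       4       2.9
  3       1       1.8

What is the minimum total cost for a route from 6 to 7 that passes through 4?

Shortest 6→4: 6 → 0 → 4 = 9.3
Shortest 4→7: 4 → 5 → 1 → 3 → 7 = 9.5
Total via 4: 9.3 + 9.5 = 18.8.

18.8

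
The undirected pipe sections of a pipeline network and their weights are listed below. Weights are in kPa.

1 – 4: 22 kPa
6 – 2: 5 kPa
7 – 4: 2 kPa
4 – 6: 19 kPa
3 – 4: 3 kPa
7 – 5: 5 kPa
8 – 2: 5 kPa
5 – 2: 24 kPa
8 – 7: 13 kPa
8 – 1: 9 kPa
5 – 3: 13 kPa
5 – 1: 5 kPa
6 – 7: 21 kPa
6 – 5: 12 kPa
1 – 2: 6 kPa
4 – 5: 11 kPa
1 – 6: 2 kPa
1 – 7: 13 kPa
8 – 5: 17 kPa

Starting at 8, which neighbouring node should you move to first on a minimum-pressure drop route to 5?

Candidate routes:
8 → 2 → 1 → 5: 5+6+5 = 16
8 → 5: 17 = 17
8 → 1 → 5: 9+5 = 14
The minimum is 14 kPa via 8 → 1 → 5.
So from 8 the first move is to 1.

1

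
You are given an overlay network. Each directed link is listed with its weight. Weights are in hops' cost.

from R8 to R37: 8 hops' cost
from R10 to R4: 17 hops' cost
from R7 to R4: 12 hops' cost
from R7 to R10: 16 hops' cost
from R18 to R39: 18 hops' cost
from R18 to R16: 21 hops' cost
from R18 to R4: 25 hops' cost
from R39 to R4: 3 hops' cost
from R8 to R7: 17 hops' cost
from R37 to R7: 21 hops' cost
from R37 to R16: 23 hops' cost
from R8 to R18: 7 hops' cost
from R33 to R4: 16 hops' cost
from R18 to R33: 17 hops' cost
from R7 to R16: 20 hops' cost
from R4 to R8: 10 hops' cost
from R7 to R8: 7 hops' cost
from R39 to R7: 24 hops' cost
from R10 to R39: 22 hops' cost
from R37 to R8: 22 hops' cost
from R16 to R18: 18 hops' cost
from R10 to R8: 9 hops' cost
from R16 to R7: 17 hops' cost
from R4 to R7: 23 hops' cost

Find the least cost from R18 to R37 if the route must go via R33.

51 hops' cost

Best R18 to R33: R18–R33 costing 17
Best R33 to R37: R33–R4–R8–R37 costing 34
Total via R33: 17 + 34 = 51 hops' cost.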